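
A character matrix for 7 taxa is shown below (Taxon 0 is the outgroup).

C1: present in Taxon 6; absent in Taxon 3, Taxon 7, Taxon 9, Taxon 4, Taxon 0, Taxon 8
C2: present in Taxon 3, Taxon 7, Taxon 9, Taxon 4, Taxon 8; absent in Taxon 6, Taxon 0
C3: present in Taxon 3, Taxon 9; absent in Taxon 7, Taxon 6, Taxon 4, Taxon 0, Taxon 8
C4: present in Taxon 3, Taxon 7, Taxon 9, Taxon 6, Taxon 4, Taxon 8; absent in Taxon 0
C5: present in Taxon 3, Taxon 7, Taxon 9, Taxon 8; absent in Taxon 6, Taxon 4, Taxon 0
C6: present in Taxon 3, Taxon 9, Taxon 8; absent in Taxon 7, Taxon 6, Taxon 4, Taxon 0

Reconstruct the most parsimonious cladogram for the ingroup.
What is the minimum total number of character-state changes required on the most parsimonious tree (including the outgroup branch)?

6

The outgroup has state 'absent' for every character, so 'present' is the derived state throughout.
C1 (derived state 'present') is unique to Taxon 6 (autapomorphy; uninformative for grouping).
Only Taxon 3, Taxon 4, Taxon 7, Taxon 8, and Taxon 9 show the derived state 'present' for C2, supporting them as a clade.
C3 (derived state 'present') is shared by Taxon 3 and Taxon 9 — a synapomorphy uniting that clade.
All ingroup taxa share the derived state 'present' for C4; it defines the ingroup but does not resolve relationships within it.
C5 (derived state 'present') is shared by Taxon 3, Taxon 7, Taxon 8, and Taxon 9 — a synapomorphy uniting that clade.
C6: derived state 'present' in Taxon 3, Taxon 8, and Taxon 9 only — synapomorphy for {Taxon 3, Taxon 8, Taxon 9}.
Most parsimonious ingroup topology: (((((Taxon 3,Taxon 9),Taxon 8),Taxon 7),Taxon 4),Taxon 6).
Changes per character on this tree: C1: 1; C2: 1; C3: 1; C4: 1; C5: 1; C6: 1.
Total = 6.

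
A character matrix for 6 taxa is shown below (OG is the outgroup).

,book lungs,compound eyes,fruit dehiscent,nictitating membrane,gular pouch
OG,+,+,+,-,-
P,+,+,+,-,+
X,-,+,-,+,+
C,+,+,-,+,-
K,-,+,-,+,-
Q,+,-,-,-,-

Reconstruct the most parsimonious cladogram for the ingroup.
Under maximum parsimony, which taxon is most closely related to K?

X

Character polarity is set by the outgroup: the derived state is whichever differs from the outgroup's state, so for book lungs, compound eyes, fruit dehiscent the derived state is '-', and for the remaining characters it is '+'.
book lungs: derived state '-' in K and X only — synapomorphy for {K, X}.
compound eyes: derived state '-' in Q only — an autapomorphy, so it tells us nothing about relationships among taxa.
Only C, K, Q, and X show the derived state '-' for fruit dehiscent, supporting them as a clade.
nictitating membrane (derived state '+') is shared by C, K, and X — a synapomorphy uniting that clade.
gular pouch groups P and X, which is incompatible with the clades supported by the remaining characters; treating it as convergent (homoplasy) costs fewer steps than any alternative tree.
Most parsimonious ingroup topology: (P,(((X,K),C),Q)).
K and X form a cherry on this tree, so they are sister taxa.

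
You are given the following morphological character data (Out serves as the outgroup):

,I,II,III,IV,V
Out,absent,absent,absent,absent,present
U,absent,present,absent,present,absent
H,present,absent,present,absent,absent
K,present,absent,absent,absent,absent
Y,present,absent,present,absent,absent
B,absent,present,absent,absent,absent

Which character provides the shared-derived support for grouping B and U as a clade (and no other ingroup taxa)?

Character polarity is set by the outgroup: the derived state is whichever differs from the outgroup's state, so for V the derived state is 'absent', and for the remaining characters it is 'present'.
I: derived state 'present' in H, K, and Y only — synapomorphy for {H, K, Y}.
II (derived state 'present') is shared by B and U — a synapomorphy uniting that clade.
III: derived state 'present' in H and Y only — synapomorphy for {H, Y}.
IV (derived state 'present') is unique to U (autapomorphy; uninformative for grouping).
All ingroup taxa share the derived state 'absent' for V; it defines the ingroup but does not resolve relationships within it.
Most parsimonious ingroup topology: ((U,B),((H,Y),K)).
The clade {B, U} is supported by II: its derived state 'present' occurs in exactly those taxa and in no other taxon (including the outgroup).

II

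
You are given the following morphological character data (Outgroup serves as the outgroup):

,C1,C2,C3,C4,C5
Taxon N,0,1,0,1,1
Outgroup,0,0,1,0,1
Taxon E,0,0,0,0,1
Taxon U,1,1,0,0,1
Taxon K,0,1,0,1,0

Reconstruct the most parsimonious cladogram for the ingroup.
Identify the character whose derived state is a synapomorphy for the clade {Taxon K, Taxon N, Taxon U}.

Character polarity is set by the outgroup: the derived state is whichever differs from the outgroup's state, so for C3, C5 the derived state is '0', and for the remaining characters it is '1'.
C1 (derived state '1') is unique to Taxon U (autapomorphy; uninformative for grouping).
C2 (derived state '1') is shared by Taxon K, Taxon N, and Taxon U — a synapomorphy uniting that clade.
C3 (derived state '0') is shared by all ingroup taxa — unites the whole ingroup.
C4 (derived state '1') is shared by Taxon K and Taxon N — a synapomorphy uniting that clade.
C5 (derived state '0') is unique to Taxon K (autapomorphy; uninformative for grouping).
Most parsimonious ingroup topology: ((Taxon U,(Taxon K,Taxon N)),Taxon E).
The clade {Taxon K, Taxon N, Taxon U} is supported by C2: its derived state '1' occurs in exactly those taxa and in no other taxon (including the outgroup).

C2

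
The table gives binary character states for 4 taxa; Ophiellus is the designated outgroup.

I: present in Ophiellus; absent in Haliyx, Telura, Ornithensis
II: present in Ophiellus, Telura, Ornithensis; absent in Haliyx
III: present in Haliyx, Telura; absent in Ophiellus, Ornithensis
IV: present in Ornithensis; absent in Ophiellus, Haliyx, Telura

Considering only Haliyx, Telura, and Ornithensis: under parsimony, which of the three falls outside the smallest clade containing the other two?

Character polarity is set by the outgroup: the derived state is whichever differs from the outgroup's state, so for I, II the derived state is 'absent', and for the remaining characters it is 'present'.
All ingroup taxa share the derived state 'absent' for I; it defines the ingroup but does not resolve relationships within it.
II (derived state 'absent') is unique to Haliyx (autapomorphy; uninformative for grouping).
III (derived state 'present') is shared by Haliyx and Telura — a synapomorphy uniting that clade.
IV (derived state 'present') is unique to Ornithensis (autapomorphy; uninformative for grouping).
Most parsimonious ingroup topology: ((Haliyx,Telura),Ornithensis).
Telura and Haliyx share a more recent common ancestor with each other than either does with Ornithensis, so Ornithensis is the least closely related of the three.

Ornithensis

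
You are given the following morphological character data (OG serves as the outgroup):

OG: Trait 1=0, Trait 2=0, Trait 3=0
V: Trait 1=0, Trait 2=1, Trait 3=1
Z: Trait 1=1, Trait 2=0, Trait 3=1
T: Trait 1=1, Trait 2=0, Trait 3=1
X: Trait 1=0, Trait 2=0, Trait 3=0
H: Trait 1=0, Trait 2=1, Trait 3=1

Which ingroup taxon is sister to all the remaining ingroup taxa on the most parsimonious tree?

The outgroup has state '0' for every character, so '1' is the derived state throughout.
Only T and Z show the derived state '1' for Trait 1, supporting them as a clade.
Trait 2: derived state '1' in H and V only — synapomorphy for {H, V}.
Trait 3 (derived state '1') is shared by H, T, V, and Z — a synapomorphy uniting that clade.
Most parsimonious ingroup topology: (((V,H),(Z,T)),X).
X is sister to the clade containing all other ingroup taxa, so it is the earliest-diverging (most basal) ingroup lineage.

X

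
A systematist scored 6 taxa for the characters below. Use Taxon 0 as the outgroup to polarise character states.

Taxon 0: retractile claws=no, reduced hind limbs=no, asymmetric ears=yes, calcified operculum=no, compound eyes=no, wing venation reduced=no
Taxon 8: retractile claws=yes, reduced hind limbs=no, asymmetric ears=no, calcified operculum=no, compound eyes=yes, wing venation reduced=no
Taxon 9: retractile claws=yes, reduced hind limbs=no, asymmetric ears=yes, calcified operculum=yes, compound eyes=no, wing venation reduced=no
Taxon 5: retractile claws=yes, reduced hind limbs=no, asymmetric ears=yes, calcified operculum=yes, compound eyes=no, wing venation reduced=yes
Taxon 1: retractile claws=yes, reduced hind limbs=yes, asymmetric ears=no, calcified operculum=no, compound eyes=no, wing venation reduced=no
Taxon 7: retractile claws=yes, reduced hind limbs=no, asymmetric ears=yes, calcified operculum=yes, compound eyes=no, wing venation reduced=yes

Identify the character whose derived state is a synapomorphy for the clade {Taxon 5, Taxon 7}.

Character polarity is set by the outgroup: the derived state is whichever differs from the outgroup's state, so for asymmetric ears the derived state is 'no', and for the remaining characters it is 'yes'.
All ingroup taxa share the derived state 'yes' for retractile claws; it defines the ingroup but does not resolve relationships within it.
reduced hind limbs (derived state 'yes') is unique to Taxon 1 (autapomorphy; uninformative for grouping).
Only Taxon 1 and Taxon 8 show the derived state 'no' for asymmetric ears, supporting them as a clade.
Only Taxon 5, Taxon 7, and Taxon 9 show the derived state 'yes' for calcified operculum, supporting them as a clade.
compound eyes: derived state 'yes' in Taxon 8 only — an autapomorphy, so it tells us nothing about relationships among taxa.
Only Taxon 5 and Taxon 7 show the derived state 'yes' for wing venation reduced, supporting them as a clade.
Most parsimonious ingroup topology: ((Taxon 8,Taxon 1),(Taxon 9,(Taxon 5,Taxon 7))).
The clade {Taxon 5, Taxon 7} is supported by wing venation reduced: its derived state 'yes' occurs in exactly those taxa and in no other taxon (including the outgroup).

wing venation reduced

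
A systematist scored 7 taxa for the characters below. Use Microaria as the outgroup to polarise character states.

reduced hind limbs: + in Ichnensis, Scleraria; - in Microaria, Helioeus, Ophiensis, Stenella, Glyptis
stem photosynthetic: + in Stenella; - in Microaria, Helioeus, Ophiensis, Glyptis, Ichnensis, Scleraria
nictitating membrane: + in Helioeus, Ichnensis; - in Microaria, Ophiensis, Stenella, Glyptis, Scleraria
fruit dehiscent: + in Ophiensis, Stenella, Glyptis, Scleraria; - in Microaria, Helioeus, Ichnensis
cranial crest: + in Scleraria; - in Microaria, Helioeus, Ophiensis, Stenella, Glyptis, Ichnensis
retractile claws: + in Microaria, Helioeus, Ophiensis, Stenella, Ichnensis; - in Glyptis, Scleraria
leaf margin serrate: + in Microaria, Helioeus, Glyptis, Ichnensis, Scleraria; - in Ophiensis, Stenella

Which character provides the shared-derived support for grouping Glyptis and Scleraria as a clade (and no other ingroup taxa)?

retractile claws

Character polarity is set by the outgroup: the derived state is whichever differs from the outgroup's state, so for retractile claws, leaf margin serrate the derived state is '-', and for the remaining characters it is '+'.
reduced hind limbs groups Ichnensis and Scleraria, which is incompatible with the clades supported by the remaining characters; treating it as convergent (homoplasy) costs fewer steps than any alternative tree.
stem photosynthetic: derived state '+' in Stenella only — an autapomorphy, so it tells us nothing about relationships among taxa.
nictitating membrane (derived state '+') is shared by Helioeus and Ichnensis — a synapomorphy uniting that clade.
Only Glyptis, Ophiensis, Scleraria, and Stenella show the derived state '+' for fruit dehiscent, supporting them as a clade.
cranial crest (derived state '+') is unique to Scleraria (autapomorphy; uninformative for grouping).
Only Glyptis and Scleraria show the derived state '-' for retractile claws, supporting them as a clade.
Only Ophiensis and Stenella show the derived state '-' for leaf margin serrate, supporting them as a clade.
Most parsimonious ingroup topology: ((Helioeus,Ichnensis),((Ophiensis,Stenella),(Glyptis,Scleraria))).
The clade {Glyptis, Scleraria} is supported by retractile claws: its derived state '-' occurs in exactly those taxa and in no other taxon (including the outgroup).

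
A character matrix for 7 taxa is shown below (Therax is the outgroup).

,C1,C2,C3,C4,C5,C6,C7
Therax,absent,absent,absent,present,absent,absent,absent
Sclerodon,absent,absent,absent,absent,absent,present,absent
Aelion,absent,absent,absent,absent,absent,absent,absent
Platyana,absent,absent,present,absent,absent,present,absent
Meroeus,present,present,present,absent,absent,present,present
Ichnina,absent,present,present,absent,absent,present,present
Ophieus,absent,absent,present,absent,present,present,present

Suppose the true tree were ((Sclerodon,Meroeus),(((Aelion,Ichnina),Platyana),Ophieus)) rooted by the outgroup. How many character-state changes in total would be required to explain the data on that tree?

13

Map each character onto ((Sclerodon,Meroeus),(((Aelion,Ichnina),Platyana),Ophieus)) (rooted by Therax) and count the minimum state changes it requires (Fitch parsimony):
C1: 1; C2: 2; C3: 3; C4: 1; C5: 1; C6: 2; C7: 3.
Total tree length = 13.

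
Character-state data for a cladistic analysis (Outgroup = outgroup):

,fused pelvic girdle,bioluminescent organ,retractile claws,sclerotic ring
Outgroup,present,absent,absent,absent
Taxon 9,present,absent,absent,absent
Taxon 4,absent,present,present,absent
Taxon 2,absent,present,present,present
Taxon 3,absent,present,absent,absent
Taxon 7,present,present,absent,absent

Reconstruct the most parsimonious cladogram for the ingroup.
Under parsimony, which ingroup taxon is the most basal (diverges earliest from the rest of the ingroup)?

Character polarity is set by the outgroup: the derived state is whichever differs from the outgroup's state, so for fused pelvic girdle the derived state is 'absent', and for the remaining characters it is 'present'.
fused pelvic girdle (derived state 'absent') is shared by Taxon 2, Taxon 3, and Taxon 4 — a synapomorphy uniting that clade.
bioluminescent organ (derived state 'present') is shared by Taxon 2, Taxon 3, Taxon 4, and Taxon 7 — a synapomorphy uniting that clade.
Only Taxon 2 and Taxon 4 show the derived state 'present' for retractile claws, supporting them as a clade.
sclerotic ring: derived state 'present' in Taxon 2 only — an autapomorphy, so it tells us nothing about relationships among taxa.
Most parsimonious ingroup topology: (Taxon 9,(((Taxon 4,Taxon 2),Taxon 3),Taxon 7)).
Taxon 9 is sister to the clade containing all other ingroup taxa, so it is the earliest-diverging (most basal) ingroup lineage.

Taxon 9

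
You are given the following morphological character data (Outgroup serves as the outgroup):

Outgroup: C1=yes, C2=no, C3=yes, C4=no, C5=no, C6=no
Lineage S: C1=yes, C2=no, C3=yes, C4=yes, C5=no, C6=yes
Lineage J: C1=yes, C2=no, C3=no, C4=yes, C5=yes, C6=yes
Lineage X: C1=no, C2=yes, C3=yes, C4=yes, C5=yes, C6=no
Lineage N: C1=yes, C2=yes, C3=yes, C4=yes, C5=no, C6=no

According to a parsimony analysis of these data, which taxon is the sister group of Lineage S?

Character polarity is set by the outgroup: the derived state is whichever differs from the outgroup's state, so for C1, C3 the derived state is 'no', and for the remaining characters it is 'yes'.
C1: derived state 'no' in Lineage X only — an autapomorphy, so it tells us nothing about relationships among taxa.
C2 (derived state 'yes') is shared by Lineage N and Lineage X — a synapomorphy uniting that clade.
C3: derived state 'no' in Lineage J only — an autapomorphy, so it tells us nothing about relationships among taxa.
C4 (derived state 'yes') is shared by all ingroup taxa — unites the whole ingroup.
C5 (state 'yes') occurs in Lineage J and Lineage X but conflicts with the nesting implied by the other characters — most parsimoniously interpreted as homoplasy.
Only Lineage J and Lineage S show the derived state 'yes' for C6, supporting them as a clade.
Most parsimonious ingroup topology: ((Lineage S,Lineage J),(Lineage X,Lineage N)).
Lineage S and Lineage J form a cherry on this tree, so they are sister taxa.

Lineage J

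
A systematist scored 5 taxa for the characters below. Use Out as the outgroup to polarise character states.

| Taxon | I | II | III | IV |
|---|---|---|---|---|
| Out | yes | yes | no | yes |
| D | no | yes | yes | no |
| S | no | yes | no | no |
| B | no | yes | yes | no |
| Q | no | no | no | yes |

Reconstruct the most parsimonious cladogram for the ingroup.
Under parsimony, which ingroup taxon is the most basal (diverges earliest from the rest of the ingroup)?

Q

Character polarity is set by the outgroup: the derived state is whichever differs from the outgroup's state, so for I, II, IV the derived state is 'no', and for the remaining characters it is 'yes'.
All ingroup taxa share the derived state 'no' for I; it defines the ingroup but does not resolve relationships within it.
II: derived state 'no' in Q only — an autapomorphy, so it tells us nothing about relationships among taxa.
III (derived state 'yes') is shared by B and D — a synapomorphy uniting that clade.
IV: derived state 'no' in B, D, and S only — synapomorphy for {B, D, S}.
Most parsimonious ingroup topology: (((D,B),S),Q).
Q is sister to the clade containing all other ingroup taxa, so it is the earliest-diverging (most basal) ingroup lineage.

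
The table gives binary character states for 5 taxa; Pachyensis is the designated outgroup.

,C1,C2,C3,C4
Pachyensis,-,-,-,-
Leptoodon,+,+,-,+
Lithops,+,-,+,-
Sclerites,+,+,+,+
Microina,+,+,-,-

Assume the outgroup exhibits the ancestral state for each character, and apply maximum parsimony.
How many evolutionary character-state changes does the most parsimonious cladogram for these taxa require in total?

5

The outgroup has state '-' for every character, so '+' is the derived state throughout.
All ingroup taxa share the derived state '+' for C1; it defines the ingroup but does not resolve relationships within it.
C2: derived state '+' in Leptoodon, Microina, and Sclerites only — synapomorphy for {Leptoodon, Microina, Sclerites}.
C3 (state '+') occurs in Lithops and Sclerites but conflicts with the nesting implied by the other characters — most parsimoniously interpreted as homoplasy.
Only Leptoodon and Sclerites show the derived state '+' for C4, supporting them as a clade.
Most parsimonious ingroup topology: (((Leptoodon,Sclerites),Microina),Lithops).
Changes per character on this tree: C1: 1; C2: 1; C3: 2; C4: 1.
Total = 5.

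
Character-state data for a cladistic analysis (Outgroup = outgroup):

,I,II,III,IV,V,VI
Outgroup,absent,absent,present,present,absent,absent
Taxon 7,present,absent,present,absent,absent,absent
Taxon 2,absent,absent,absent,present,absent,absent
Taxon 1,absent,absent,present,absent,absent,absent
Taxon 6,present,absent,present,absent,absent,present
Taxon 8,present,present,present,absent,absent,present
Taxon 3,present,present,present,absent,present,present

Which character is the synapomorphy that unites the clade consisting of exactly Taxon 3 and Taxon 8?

Character polarity is set by the outgroup: the derived state is whichever differs from the outgroup's state, so for III, IV the derived state is 'absent', and for the remaining characters it is 'present'.
I (derived state 'present') is shared by Taxon 3, Taxon 6, Taxon 7, and Taxon 8 — a synapomorphy uniting that clade.
II: derived state 'present' in Taxon 3 and Taxon 8 only — synapomorphy for {Taxon 3, Taxon 8}.
III (derived state 'absent') is unique to Taxon 2 (autapomorphy; uninformative for grouping).
Only Taxon 1, Taxon 3, Taxon 6, Taxon 7, and Taxon 8 show the derived state 'absent' for IV, supporting them as a clade.
V: derived state 'present' in Taxon 3 only — an autapomorphy, so it tells us nothing about relationships among taxa.
VI: derived state 'present' in Taxon 3, Taxon 6, and Taxon 8 only — synapomorphy for {Taxon 3, Taxon 6, Taxon 8}.
Most parsimonious ingroup topology: (((Taxon 7,(Taxon 6,(Taxon 8,Taxon 3))),Taxon 1),Taxon 2).
The clade {Taxon 3, Taxon 8} is supported by II: its derived state 'present' occurs in exactly those taxa and in no other taxon (including the outgroup).

II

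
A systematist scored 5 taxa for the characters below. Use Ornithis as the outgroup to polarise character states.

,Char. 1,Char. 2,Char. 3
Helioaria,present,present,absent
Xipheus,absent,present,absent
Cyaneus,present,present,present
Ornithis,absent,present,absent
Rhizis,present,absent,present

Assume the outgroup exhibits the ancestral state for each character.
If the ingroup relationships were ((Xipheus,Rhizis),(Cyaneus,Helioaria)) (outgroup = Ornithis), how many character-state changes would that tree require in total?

5

Map each character onto ((Xipheus,Rhizis),(Cyaneus,Helioaria)) (rooted by Ornithis) and count the minimum state changes it requires (Fitch parsimony):
Char. 1: 2; Char. 2: 1; Char. 3: 2.
Total tree length = 5.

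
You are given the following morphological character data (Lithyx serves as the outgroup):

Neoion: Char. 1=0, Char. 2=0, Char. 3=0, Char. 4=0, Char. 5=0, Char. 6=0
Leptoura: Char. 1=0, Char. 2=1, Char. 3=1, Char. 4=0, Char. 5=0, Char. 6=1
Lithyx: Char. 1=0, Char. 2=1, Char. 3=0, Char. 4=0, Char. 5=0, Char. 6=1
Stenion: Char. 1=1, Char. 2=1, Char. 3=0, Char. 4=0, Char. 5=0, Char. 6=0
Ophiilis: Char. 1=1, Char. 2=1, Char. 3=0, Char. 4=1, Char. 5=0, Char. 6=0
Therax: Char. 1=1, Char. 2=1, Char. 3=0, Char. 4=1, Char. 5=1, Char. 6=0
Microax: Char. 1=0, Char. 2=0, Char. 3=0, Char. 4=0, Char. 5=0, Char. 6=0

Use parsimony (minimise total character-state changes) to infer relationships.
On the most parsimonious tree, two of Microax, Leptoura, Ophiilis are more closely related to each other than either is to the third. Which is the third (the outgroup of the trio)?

Character polarity is set by the outgroup: the derived state is whichever differs from the outgroup's state, so for Char. 2, Char. 6 the derived state is '0', and for the remaining characters it is '1'.
Char. 1: derived state '1' in Ophiilis, Stenion, and Therax only — synapomorphy for {Ophiilis, Stenion, Therax}.
Only Microax and Neoion show the derived state '0' for Char. 2, supporting them as a clade.
Char. 3 (derived state '1') is unique to Leptoura (autapomorphy; uninformative for grouping).
Char. 4 (derived state '1') is shared by Ophiilis and Therax — a synapomorphy uniting that clade.
Char. 5: derived state '1' in Therax only — an autapomorphy, so it tells us nothing about relationships among taxa.
Char. 6: derived state '0' in Microax, Neoion, Ophiilis, Stenion, and Therax only — synapomorphy for {Microax, Neoion, Ophiilis, Stenion, Therax}.
Most parsimonious ingroup topology: (((Microax,Neoion),((Therax,Ophiilis),Stenion)),Leptoura).
Ophiilis and Microax share a more recent common ancestor with each other than either does with Leptoura, so Leptoura is the least closely related of the three.

Leptoura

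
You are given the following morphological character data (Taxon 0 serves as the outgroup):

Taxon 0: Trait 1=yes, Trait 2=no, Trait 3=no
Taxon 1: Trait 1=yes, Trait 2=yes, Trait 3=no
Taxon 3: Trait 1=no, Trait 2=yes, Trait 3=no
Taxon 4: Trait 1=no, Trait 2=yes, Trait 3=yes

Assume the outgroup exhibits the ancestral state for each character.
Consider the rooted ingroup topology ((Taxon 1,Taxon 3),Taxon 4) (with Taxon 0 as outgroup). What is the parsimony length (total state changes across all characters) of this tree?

Map each character onto ((Taxon 1,Taxon 3),Taxon 4) (rooted by Taxon 0) and count the minimum state changes it requires (Fitch parsimony):
Trait 1: 2; Trait 2: 1; Trait 3: 1.
Total tree length = 4.

4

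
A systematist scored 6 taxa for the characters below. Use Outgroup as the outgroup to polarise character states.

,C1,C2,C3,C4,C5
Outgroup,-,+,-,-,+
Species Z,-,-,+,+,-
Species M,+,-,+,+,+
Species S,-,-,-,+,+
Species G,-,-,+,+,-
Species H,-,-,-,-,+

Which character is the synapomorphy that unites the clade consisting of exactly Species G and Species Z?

Character polarity is set by the outgroup: the derived state is whichever differs from the outgroup's state, so for C2, C5 the derived state is '-', and for the remaining characters it is '+'.
C1 (derived state '+') is unique to Species M (autapomorphy; uninformative for grouping).
C2 (derived state '-') is shared by all ingroup taxa — unites the whole ingroup.
Only Species G, Species M, and Species Z show the derived state '+' for C3, supporting them as a clade.
Only Species G, Species M, Species S, and Species Z show the derived state '+' for C4, supporting them as a clade.
Only Species G and Species Z show the derived state '-' for C5, supporting them as a clade.
Most parsimonious ingroup topology: ((((Species Z,Species G),Species M),Species S),Species H).
The clade {Species G, Species Z} is supported by C5: its derived state '-' occurs in exactly those taxa and in no other taxon (including the outgroup).

C5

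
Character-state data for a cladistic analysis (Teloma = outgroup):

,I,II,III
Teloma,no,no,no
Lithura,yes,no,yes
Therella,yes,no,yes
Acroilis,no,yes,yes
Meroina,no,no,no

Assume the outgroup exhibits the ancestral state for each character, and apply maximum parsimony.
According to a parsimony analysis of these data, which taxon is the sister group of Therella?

The outgroup has state 'no' for every character, so 'yes' is the derived state throughout.
Only Lithura and Therella show the derived state 'yes' for I, supporting them as a clade.
II (derived state 'yes') is unique to Acroilis (autapomorphy; uninformative for grouping).
III (derived state 'yes') is shared by Acroilis, Lithura, and Therella — a synapomorphy uniting that clade.
Most parsimonious ingroup topology: (((Lithura,Therella),Acroilis),Meroina).
Therella and Lithura form a cherry on this tree, so they are sister taxa.

Lithura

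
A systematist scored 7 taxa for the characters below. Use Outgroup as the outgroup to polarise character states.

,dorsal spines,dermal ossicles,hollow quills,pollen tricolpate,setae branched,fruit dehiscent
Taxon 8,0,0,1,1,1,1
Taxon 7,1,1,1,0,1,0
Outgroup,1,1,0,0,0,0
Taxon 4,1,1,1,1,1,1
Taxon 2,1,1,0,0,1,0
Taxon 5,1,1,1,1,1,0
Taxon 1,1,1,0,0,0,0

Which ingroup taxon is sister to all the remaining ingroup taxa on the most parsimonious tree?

Taxon 1

Character polarity is set by the outgroup: the derived state is whichever differs from the outgroup's state, so for dorsal spines, dermal ossicles the derived state is '0', and for the remaining characters it is '1'.
dorsal spines (derived state '0') is unique to Taxon 8 (autapomorphy; uninformative for grouping).
dermal ossicles (derived state '0') is unique to Taxon 8 (autapomorphy; uninformative for grouping).
hollow quills: derived state '1' in Taxon 4, Taxon 5, Taxon 7, and Taxon 8 only — synapomorphy for {Taxon 4, Taxon 5, Taxon 7, Taxon 8}.
pollen tricolpate: derived state '1' in Taxon 4, Taxon 5, and Taxon 8 only — synapomorphy for {Taxon 4, Taxon 5, Taxon 8}.
Only Taxon 2, Taxon 4, Taxon 5, Taxon 7, and Taxon 8 show the derived state '1' for setae branched, supporting them as a clade.
fruit dehiscent (derived state '1') is shared by Taxon 4 and Taxon 8 — a synapomorphy uniting that clade.
Most parsimonious ingroup topology: ((((Taxon 5,(Taxon 8,Taxon 4)),Taxon 7),Taxon 2),Taxon 1).
Taxon 1 is sister to the clade containing all other ingroup taxa, so it is the earliest-diverging (most basal) ingroup lineage.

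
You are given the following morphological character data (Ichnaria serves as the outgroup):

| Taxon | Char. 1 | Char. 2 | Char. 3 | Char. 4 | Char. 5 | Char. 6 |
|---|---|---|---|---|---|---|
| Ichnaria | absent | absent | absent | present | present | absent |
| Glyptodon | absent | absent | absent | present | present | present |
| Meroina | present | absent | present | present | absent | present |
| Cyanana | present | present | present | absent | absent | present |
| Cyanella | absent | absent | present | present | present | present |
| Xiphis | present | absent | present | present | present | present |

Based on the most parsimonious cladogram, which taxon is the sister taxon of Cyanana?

Character polarity is set by the outgroup: the derived state is whichever differs from the outgroup's state, so for Char. 4, Char. 5 the derived state is 'absent', and for the remaining characters it is 'present'.
Only Cyanana, Meroina, and Xiphis show the derived state 'present' for Char. 1, supporting them as a clade.
Char. 2: derived state 'present' in Cyanana only — an autapomorphy, so it tells us nothing about relationships among taxa.
Char. 3: derived state 'present' in Cyanana, Cyanella, Meroina, and Xiphis only — synapomorphy for {Cyanana, Cyanella, Meroina, Xiphis}.
Char. 4 (derived state 'absent') is unique to Cyanana (autapomorphy; uninformative for grouping).
Only Cyanana and Meroina show the derived state 'absent' for Char. 5, supporting them as a clade.
Char. 6 (derived state 'present') is shared by all ingroup taxa — unites the whole ingroup.
Most parsimonious ingroup topology: (Glyptodon,(((Meroina,Cyanana),Xiphis),Cyanella)).
Cyanana and Meroina form a cherry on this tree, so they are sister taxa.

Meroina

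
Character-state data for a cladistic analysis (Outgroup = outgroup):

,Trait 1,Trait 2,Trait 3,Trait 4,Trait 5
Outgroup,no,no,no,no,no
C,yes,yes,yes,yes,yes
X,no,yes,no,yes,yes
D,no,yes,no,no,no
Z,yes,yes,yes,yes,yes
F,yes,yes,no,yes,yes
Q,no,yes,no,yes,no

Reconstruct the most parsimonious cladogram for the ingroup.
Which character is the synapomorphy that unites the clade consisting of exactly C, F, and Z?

Trait 1

The outgroup has state 'no' for every character, so 'yes' is the derived state throughout.
Trait 1: derived state 'yes' in C, F, and Z only — synapomorphy for {C, F, Z}.
Trait 2 (derived state 'yes') is shared by all ingroup taxa — unites the whole ingroup.
Trait 3 (derived state 'yes') is shared by C and Z — a synapomorphy uniting that clade.
Trait 4 (derived state 'yes') is shared by C, F, Q, X, and Z — a synapomorphy uniting that clade.
Trait 5 (derived state 'yes') is shared by C, F, X, and Z — a synapomorphy uniting that clade.
Most parsimonious ingroup topology: (((((C,Z),F),X),Q),D).
The clade {C, F, Z} is supported by Trait 1: its derived state 'yes' occurs in exactly those taxa and in no other taxon (including the outgroup).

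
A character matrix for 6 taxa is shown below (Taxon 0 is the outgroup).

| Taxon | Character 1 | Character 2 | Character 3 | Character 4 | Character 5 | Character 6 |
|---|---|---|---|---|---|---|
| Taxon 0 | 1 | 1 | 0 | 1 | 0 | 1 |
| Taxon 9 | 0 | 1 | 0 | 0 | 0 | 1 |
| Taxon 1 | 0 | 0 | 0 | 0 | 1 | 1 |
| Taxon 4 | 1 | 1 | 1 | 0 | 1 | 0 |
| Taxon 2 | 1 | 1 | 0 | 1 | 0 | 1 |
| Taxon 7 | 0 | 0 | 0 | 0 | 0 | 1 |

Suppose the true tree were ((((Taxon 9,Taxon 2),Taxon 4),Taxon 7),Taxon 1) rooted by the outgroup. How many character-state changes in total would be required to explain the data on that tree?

Map each character onto ((((Taxon 9,Taxon 2),Taxon 4),Taxon 7),Taxon 1) (rooted by Taxon 0) and count the minimum state changes it requires (Fitch parsimony):
Character 1: 3; Character 2: 2; Character 3: 1; Character 4: 2; Character 5: 2; Character 6: 1.
Total tree length = 11.

11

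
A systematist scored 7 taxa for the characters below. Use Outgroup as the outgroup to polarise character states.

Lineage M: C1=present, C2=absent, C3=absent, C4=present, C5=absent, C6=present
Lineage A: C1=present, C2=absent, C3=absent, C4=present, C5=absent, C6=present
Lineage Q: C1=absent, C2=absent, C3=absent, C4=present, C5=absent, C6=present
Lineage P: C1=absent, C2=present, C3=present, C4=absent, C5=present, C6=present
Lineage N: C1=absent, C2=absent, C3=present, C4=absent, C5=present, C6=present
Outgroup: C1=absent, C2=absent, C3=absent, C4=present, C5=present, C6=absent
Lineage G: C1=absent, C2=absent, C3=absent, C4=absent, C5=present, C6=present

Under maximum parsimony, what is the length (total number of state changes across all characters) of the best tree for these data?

6

Character polarity is set by the outgroup: the derived state is whichever differs from the outgroup's state, so for C4, C5 the derived state is 'absent', and for the remaining characters it is 'present'.
C1: derived state 'present' in Lineage A and Lineage M only — synapomorphy for {Lineage A, Lineage M}.
C2 (derived state 'present') is unique to Lineage P (autapomorphy; uninformative for grouping).
C3 (derived state 'present') is shared by Lineage N and Lineage P — a synapomorphy uniting that clade.
Only Lineage G, Lineage N, and Lineage P show the derived state 'absent' for C4, supporting them as a clade.
C5: derived state 'absent' in Lineage A, Lineage M, and Lineage Q only — synapomorphy for {Lineage A, Lineage M, Lineage Q}.
All ingroup taxa share the derived state 'present' for C6; it defines the ingroup but does not resolve relationships within it.
Most parsimonious ingroup topology: (((Lineage M,Lineage A),Lineage Q),((Lineage N,Lineage P),Lineage G)).
Changes per character on this tree: C1: 1; C2: 1; C3: 1; C4: 1; C5: 1; C6: 1.
Total = 6.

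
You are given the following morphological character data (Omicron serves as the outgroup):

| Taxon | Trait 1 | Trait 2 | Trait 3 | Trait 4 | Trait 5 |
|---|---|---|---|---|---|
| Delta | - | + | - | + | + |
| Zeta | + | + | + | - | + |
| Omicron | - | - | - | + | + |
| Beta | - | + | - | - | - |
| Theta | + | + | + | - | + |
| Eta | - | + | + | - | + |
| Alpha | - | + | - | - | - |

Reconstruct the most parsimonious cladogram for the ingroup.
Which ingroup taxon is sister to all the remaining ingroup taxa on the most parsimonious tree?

Delta

Character polarity is set by the outgroup: the derived state is whichever differs from the outgroup's state, so for Trait 4, Trait 5 the derived state is '-', and for the remaining characters it is '+'.
Trait 1 (derived state '+') is shared by Theta and Zeta — a synapomorphy uniting that clade.
All ingroup taxa share the derived state '+' for Trait 2; it defines the ingroup but does not resolve relationships within it.
Trait 3: derived state '+' in Eta, Theta, and Zeta only — synapomorphy for {Eta, Theta, Zeta}.
Trait 4 (derived state '-') is shared by Alpha, Beta, Eta, Theta, and Zeta — a synapomorphy uniting that clade.
Trait 5 (derived state '-') is shared by Alpha and Beta — a synapomorphy uniting that clade.
Most parsimonious ingroup topology: (((Alpha,Beta),(Eta,(Theta,Zeta))),Delta).
Delta is sister to the clade containing all other ingroup taxa, so it is the earliest-diverging (most basal) ingroup lineage.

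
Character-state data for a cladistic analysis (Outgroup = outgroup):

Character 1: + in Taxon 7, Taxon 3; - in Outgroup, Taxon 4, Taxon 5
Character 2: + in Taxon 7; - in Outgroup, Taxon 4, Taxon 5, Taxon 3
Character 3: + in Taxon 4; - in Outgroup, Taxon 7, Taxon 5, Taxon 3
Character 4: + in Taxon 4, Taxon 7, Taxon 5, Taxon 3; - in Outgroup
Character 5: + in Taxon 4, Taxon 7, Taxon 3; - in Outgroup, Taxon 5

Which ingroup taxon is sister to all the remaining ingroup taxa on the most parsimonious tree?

The outgroup has state '-' for every character, so '+' is the derived state throughout.
Character 1 (derived state '+') is shared by Taxon 3 and Taxon 7 — a synapomorphy uniting that clade.
Character 2: derived state '+' in Taxon 7 only — an autapomorphy, so it tells us nothing about relationships among taxa.
Character 3 (derived state '+') is unique to Taxon 4 (autapomorphy; uninformative for grouping).
Character 4 (derived state '+') is shared by all ingroup taxa — unites the whole ingroup.
Character 5: derived state '+' in Taxon 3, Taxon 4, and Taxon 7 only — synapomorphy for {Taxon 3, Taxon 4, Taxon 7}.
Most parsimonious ingroup topology: ((Taxon 4,(Taxon 7,Taxon 3)),Taxon 5).
Taxon 5 is sister to the clade containing all other ingroup taxa, so it is the earliest-diverging (most basal) ingroup lineage.

Taxon 5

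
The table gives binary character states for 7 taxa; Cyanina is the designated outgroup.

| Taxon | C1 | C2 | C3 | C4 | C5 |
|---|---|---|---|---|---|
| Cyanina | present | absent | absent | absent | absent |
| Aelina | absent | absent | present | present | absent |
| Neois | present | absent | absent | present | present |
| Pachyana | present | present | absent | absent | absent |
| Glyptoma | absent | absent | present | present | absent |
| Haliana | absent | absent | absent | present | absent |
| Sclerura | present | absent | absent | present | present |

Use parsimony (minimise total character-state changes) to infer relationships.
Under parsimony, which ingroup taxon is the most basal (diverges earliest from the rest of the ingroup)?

Pachyana

Character polarity is set by the outgroup: the derived state is whichever differs from the outgroup's state, so for C1 the derived state is 'absent', and for the remaining characters it is 'present'.
C1 (derived state 'absent') is shared by Aelina, Glyptoma, and Haliana — a synapomorphy uniting that clade.
C2: derived state 'present' in Pachyana only — an autapomorphy, so it tells us nothing about relationships among taxa.
C3: derived state 'present' in Aelina and Glyptoma only — synapomorphy for {Aelina, Glyptoma}.
Only Aelina, Glyptoma, Haliana, Neois, and Sclerura show the derived state 'present' for C4, supporting them as a clade.
C5 (derived state 'present') is shared by Neois and Sclerura — a synapomorphy uniting that clade.
Most parsimonious ingroup topology: ((((Aelina,Glyptoma),Haliana),(Neois,Sclerura)),Pachyana).
Pachyana is sister to the clade containing all other ingroup taxa, so it is the earliest-diverging (most basal) ingroup lineage.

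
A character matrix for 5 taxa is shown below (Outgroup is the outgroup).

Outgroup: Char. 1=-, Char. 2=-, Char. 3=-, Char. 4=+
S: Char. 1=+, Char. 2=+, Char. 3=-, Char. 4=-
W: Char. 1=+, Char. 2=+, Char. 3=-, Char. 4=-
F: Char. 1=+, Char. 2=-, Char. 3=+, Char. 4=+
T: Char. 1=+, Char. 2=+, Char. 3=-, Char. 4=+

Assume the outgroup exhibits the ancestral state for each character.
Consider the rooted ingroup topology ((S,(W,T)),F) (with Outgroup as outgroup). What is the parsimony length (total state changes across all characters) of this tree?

Map each character onto ((S,(W,T)),F) (rooted by Outgroup) and count the minimum state changes it requires (Fitch parsimony):
Char. 1: 1; Char. 2: 1; Char. 3: 1; Char. 4: 2.
Total tree length = 5.

5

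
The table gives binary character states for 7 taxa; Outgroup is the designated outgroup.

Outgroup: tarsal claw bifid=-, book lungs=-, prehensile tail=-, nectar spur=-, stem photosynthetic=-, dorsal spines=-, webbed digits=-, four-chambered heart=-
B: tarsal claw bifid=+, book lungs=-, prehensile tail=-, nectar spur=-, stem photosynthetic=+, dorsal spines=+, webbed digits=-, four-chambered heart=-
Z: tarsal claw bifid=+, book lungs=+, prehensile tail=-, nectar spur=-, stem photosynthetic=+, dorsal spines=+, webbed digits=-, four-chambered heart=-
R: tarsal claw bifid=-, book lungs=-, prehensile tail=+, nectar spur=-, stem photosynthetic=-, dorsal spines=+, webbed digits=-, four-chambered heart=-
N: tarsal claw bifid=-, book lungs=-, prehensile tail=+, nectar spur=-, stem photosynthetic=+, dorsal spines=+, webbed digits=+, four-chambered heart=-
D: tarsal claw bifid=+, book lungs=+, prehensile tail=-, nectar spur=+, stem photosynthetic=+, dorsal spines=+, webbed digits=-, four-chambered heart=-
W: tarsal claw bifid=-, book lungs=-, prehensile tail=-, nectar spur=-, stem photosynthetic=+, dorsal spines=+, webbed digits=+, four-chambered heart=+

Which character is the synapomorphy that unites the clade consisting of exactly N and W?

webbed digits

The outgroup has state '-' for every character, so '+' is the derived state throughout.
tarsal claw bifid: derived state '+' in B, D, and Z only — synapomorphy for {B, D, Z}.
Only D and Z show the derived state '+' for book lungs, supporting them as a clade.
prehensile tail (state '+') occurs in N and R but conflicts with the nesting implied by the other characters — most parsimoniously interpreted as homoplasy.
nectar spur (derived state '+') is unique to D (autapomorphy; uninformative for grouping).
stem photosynthetic: derived state '+' in B, D, N, W, and Z only — synapomorphy for {B, D, N, W, Z}.
dorsal spines (derived state '+') is shared by all ingroup taxa — unites the whole ingroup.
Only N and W show the derived state '+' for webbed digits, supporting them as a clade.
four-chambered heart (derived state '+') is unique to W (autapomorphy; uninformative for grouping).
Most parsimonious ingroup topology: (((B,(Z,D)),(N,W)),R).
The clade {N, W} is supported by webbed digits: its derived state '+' occurs in exactly those taxa and in no other taxon (including the outgroup).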